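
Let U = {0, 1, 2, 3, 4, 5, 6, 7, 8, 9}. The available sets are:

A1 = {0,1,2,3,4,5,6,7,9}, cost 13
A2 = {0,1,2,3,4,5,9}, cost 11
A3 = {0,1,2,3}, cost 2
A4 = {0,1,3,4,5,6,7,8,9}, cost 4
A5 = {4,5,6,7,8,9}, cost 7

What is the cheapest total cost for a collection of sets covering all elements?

6

A3, A4 cover every element at cost 2 + 4 = 6.
Any cover uses at least 2 sets; among all covering selections none totals below 6.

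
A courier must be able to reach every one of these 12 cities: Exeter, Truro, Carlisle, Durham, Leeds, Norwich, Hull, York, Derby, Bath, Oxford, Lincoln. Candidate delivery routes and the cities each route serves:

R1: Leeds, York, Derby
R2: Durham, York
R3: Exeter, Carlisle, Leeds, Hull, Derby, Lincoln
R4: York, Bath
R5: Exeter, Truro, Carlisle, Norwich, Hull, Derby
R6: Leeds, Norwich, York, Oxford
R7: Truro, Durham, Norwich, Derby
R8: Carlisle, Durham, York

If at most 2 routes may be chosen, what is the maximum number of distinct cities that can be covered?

9

Choosing R3, R6 covers {Exeter, Carlisle, Leeds, Norwich, Hull, York, Derby, Oxford, Lincoln} — 9 cities.
No choice of 2 routes does better; here Truro, Durham, Bath are left uncovered.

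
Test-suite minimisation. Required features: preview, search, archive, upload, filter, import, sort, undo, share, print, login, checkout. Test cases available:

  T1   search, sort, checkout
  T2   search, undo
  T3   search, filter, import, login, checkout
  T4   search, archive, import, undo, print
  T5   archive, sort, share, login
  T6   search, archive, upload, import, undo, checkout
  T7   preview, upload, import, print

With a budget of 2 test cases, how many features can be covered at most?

9

Choosing T5, T6 covers {search, archive, upload, import, sort, undo, share, login, checkout} — 9 features.
No choice of 2 test cases does better; here preview, filter, print are left uncovered.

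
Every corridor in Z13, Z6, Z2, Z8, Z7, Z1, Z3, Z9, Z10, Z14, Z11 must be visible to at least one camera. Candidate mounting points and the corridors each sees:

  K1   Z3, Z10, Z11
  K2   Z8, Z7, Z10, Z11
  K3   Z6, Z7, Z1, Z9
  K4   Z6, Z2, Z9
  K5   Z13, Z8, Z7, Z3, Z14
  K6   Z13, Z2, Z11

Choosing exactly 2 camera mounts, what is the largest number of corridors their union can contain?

Choosing K3, K5 covers {Z13, Z6, Z8, Z7, Z1, Z3, Z9, Z14} — 8 corridors.
No choice of 2 camera mounts does better; here Z2, Z10, Z11 are left uncovered.

8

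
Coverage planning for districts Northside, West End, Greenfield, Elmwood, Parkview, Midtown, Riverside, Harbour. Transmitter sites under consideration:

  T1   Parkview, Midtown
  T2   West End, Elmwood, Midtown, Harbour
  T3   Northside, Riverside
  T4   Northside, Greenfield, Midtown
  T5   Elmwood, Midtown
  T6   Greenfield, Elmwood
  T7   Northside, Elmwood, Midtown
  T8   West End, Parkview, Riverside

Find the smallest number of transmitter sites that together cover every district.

3

T2, T4, T8 together cover {Northside, West End, Greenfield, Elmwood, Parkview, Midtown, Riverside, Harbour} — every district.
No 2 of the 8 transmitter sites cover everything (all 28 pairs fall short), so 3 is minimum.
Greedy (largest uncovered first) would take T2, T3, T1, T4 — 4 transmitter sites — but 3 suffice.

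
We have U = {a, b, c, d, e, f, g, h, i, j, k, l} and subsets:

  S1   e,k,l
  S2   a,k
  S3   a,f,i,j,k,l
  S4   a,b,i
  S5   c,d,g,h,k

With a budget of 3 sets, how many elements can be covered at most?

Choosing S1, S3, S5 covers {a, c, d, e, f, g, h, i, j, k, l} — 11 elements.
No choice of 3 sets does better; here b is left uncovered.

11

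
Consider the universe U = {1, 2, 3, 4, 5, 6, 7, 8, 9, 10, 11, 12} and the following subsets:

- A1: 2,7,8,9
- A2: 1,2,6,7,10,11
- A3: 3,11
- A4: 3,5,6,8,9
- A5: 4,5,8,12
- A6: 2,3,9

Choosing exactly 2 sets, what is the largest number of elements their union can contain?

10

Choosing A2, A4 covers {1, 2, 3, 5, 6, 7, 8, 9, 10, 11} — 10 elements.
No choice of 2 sets does better; here 4, 12 are left uncovered.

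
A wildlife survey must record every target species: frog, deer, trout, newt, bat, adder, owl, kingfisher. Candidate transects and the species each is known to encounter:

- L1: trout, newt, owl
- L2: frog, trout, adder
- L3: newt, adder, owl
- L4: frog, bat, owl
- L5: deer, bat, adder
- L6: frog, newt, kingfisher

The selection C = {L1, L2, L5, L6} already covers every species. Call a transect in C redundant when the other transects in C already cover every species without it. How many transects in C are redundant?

Drop L1: owl uncovered — not redundant.
Drop L2: the rest still cover every species — redundant.
Drop L5: deer, bat uncovered — not redundant.
Drop L6: kingfisher uncovered — not redundant.
1 redundant: L2.

1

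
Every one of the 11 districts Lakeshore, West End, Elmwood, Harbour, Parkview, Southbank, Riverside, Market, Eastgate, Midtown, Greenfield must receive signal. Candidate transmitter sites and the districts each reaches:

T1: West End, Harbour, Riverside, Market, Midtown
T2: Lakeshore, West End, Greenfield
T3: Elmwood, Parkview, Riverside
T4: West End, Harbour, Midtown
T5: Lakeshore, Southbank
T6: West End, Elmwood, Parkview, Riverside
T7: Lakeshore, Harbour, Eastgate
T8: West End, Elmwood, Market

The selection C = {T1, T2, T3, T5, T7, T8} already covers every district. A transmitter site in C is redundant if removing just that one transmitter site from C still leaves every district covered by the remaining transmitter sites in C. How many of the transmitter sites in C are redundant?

Drop T1: Midtown uncovered — not redundant.
Drop T2: Greenfield uncovered — not redundant.
Drop T3: Parkview uncovered — not redundant.
Drop T5: Southbank uncovered — not redundant.
Drop T7: Eastgate uncovered — not redundant.
Drop T8: the rest still cover every district — redundant.
1 redundant: T8.

1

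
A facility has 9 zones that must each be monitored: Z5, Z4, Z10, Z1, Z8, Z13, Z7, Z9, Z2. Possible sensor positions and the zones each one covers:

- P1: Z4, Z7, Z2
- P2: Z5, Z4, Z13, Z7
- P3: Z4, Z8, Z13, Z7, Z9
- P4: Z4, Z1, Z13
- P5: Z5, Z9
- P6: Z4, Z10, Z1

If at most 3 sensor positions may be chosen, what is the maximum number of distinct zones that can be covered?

8

Choosing P1, P3, P6 covers {Z4, Z10, Z1, Z8, Z13, Z7, Z9, Z2} — 8 zones.
No choice of 3 sensor positions does better; here Z5 is left uncovered.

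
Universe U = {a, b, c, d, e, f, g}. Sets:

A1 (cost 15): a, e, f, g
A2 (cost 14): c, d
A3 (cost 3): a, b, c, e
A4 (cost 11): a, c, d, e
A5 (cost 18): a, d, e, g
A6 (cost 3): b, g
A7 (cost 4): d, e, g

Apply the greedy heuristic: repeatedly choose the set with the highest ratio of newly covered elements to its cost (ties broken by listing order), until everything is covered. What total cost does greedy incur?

22

Pick 1: A3 adds 4 new (a, b, c, e) at cost 3 (ratio 4/3).
Pick 2: A7 adds 2 new (d, g) at cost 4 (ratio 2/4).
Pick 3: A1 adds 1 new (f) at cost 15 (ratio 1/15).
Greedy total cost: 3 + 4 + 15 = 22.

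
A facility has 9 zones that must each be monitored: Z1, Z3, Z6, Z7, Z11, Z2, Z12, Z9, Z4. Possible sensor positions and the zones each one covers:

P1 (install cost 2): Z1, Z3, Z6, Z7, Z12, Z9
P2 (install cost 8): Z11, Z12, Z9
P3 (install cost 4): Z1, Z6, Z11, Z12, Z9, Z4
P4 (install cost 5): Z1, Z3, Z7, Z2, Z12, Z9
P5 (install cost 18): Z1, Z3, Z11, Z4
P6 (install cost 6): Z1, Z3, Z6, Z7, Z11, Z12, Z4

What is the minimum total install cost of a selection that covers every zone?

P3, P4 cover every zone at install cost 4 + 5 = 9.
Any cover uses at least 2 sensor positions; among all covering selections none totals below 9.

9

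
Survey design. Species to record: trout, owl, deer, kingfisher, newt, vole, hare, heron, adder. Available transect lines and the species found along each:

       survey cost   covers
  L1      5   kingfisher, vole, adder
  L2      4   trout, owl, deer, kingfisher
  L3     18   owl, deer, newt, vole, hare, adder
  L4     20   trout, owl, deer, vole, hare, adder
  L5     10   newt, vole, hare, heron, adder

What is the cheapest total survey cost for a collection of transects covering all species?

14

L2, L5 cover every species at survey cost 4 + 10 = 14.
Any cover uses at least 2 transects; among all covering selections none totals below 14.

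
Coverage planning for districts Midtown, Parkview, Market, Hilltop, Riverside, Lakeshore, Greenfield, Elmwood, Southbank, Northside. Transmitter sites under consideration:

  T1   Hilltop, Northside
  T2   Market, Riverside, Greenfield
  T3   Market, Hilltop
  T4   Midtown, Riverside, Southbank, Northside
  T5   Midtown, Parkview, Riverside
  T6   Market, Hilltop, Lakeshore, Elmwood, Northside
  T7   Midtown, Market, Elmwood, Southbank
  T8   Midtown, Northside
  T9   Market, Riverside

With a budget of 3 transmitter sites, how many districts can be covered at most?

9

Choosing T2, T4, T6 covers {Midtown, Market, Hilltop, Riverside, Lakeshore, Greenfield, Elmwood, Southbank, Northside} — 9 districts.
No choice of 3 transmitter sites does better; here Parkview is left uncovered.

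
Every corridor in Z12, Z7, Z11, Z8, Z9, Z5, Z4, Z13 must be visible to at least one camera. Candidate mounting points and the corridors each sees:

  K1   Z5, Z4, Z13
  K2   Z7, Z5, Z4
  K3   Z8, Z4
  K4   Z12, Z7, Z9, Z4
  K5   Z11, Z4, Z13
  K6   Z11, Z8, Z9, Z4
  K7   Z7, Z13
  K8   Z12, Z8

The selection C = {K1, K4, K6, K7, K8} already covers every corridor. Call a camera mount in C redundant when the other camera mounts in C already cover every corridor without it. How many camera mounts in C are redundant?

3

Drop K1: Z5 uncovered — not redundant.
Drop K4: the rest still cover every corridor — redundant.
Drop K6: Z11 uncovered — not redundant.
Drop K7: the rest still cover every corridor — redundant.
Drop K8: the rest still cover every corridor — redundant.
3 redundant: K4, K7, K8.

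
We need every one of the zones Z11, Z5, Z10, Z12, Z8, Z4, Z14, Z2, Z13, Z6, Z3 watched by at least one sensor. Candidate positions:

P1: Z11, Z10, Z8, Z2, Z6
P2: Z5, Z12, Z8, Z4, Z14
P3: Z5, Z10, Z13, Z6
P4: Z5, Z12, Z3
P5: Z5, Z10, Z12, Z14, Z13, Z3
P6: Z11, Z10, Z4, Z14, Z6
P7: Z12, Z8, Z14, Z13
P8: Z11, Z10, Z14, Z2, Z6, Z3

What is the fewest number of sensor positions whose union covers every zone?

3

P1, P2, P5 together cover {Z11, Z5, Z10, Z12, Z8, Z4, Z14, Z2, Z13, Z6, Z3} — every zone.
No 2 of the 8 sensor positions cover everything (all 28 pairs fall short), so 3 is minimum.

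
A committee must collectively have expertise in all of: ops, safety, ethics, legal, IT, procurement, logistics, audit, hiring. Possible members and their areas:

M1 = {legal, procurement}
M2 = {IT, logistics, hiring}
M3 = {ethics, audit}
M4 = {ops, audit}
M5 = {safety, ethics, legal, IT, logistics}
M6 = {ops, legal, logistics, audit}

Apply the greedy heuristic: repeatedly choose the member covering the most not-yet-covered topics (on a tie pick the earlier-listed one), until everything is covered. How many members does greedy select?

4

Pick 1: M5 covers 5 new topics (safety, ethics, legal, IT, logistics).
Pick 2: M4 covers 2 new topics (ops, audit).
Pick 3: M1 covers 1 new topics (procurement).
Pick 4: M2 covers 1 new topics (hiring).
Greedy uses 4 members.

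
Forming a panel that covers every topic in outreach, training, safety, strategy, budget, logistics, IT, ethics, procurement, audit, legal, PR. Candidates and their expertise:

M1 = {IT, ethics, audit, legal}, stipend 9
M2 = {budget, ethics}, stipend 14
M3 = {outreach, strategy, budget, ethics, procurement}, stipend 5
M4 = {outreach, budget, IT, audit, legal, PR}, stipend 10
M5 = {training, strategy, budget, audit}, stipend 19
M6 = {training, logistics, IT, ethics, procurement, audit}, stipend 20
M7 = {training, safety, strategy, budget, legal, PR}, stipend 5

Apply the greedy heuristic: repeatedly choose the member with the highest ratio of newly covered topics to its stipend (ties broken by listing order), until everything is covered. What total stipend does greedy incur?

Pick 1: M7 adds 6 new (training, safety, strategy, budget, legal, PR) at stipend 5 (ratio 6/5).
Pick 2: M3 adds 3 new (outreach, ethics, procurement) at stipend 5 (ratio 3/5).
Pick 3: M1 adds 2 new (IT, audit) at stipend 9 (ratio 2/9).
Pick 4: M6 adds 1 new (logistics) at stipend 20 (ratio 1/20).
Greedy total stipend: 5 + 5 + 9 + 20 = 39. (The true optimum is 30, so greedy overshoots here.)

39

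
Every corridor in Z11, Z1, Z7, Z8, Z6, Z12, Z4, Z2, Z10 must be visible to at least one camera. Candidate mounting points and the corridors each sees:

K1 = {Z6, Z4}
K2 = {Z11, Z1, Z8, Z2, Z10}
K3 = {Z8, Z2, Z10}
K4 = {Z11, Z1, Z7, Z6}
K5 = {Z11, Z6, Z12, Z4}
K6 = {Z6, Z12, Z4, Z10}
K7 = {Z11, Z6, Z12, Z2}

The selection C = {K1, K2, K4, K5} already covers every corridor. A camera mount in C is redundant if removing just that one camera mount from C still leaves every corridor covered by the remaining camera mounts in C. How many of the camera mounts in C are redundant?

Drop K1: the rest still cover every corridor — redundant.
Drop K2: Z8, Z2, Z10 uncovered — not redundant.
Drop K4: Z7 uncovered — not redundant.
Drop K5: Z12 uncovered — not redundant.
1 redundant: K1.

1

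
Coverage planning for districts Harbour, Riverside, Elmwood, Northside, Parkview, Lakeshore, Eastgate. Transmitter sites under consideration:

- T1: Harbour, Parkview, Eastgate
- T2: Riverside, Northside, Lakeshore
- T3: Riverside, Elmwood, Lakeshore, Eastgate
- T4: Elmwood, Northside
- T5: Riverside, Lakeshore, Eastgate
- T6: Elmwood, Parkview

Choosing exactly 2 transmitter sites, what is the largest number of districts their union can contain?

Choosing T1, T2 covers {Harbour, Riverside, Northside, Parkview, Lakeshore, Eastgate} — 6 districts.
No choice of 2 transmitter sites does better; here Elmwood is left uncovered.

6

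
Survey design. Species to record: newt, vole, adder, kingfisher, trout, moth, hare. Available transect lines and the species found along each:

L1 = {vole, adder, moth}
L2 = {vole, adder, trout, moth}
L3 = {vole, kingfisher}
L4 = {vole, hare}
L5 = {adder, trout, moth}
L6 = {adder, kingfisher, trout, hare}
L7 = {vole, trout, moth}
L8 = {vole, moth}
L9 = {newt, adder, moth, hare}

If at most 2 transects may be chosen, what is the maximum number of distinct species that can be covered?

6

Choosing L1, L6 covers {vole, adder, kingfisher, trout, moth, hare} — 6 species.
No choice of 2 transects does better; here newt is left uncovered.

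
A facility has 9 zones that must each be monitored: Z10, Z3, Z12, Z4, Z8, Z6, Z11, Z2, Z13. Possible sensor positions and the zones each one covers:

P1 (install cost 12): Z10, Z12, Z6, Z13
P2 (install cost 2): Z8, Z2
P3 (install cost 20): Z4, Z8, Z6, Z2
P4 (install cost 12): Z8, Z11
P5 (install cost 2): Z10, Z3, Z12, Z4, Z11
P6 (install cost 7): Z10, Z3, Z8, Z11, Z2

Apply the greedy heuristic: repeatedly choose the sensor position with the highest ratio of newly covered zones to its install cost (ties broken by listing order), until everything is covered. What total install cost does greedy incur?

Pick 1: P5 adds 5 new (Z10, Z3, Z12, Z4, Z11) at install cost 2 (ratio 5/2).
Pick 2: P2 adds 2 new (Z8, Z2) at install cost 2 (ratio 2/2).
Pick 3: P1 adds 2 new (Z6, Z13) at install cost 12 (ratio 2/12).
Greedy total install cost: 2 + 2 + 12 = 16.

16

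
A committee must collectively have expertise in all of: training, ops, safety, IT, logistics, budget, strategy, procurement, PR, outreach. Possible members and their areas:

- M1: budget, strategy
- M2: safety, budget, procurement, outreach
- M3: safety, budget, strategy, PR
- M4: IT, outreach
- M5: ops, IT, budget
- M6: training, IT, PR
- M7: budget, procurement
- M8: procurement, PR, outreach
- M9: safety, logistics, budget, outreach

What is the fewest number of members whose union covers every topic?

5

M1, M2, M5, M6, M9 together cover {training, ops, safety, IT, logistics, budget, strategy, procurement, PR, outreach} — every topic.
No 4 of the 9 members cover everything (all 126 size-4 selections fall short), so 5 is minimum.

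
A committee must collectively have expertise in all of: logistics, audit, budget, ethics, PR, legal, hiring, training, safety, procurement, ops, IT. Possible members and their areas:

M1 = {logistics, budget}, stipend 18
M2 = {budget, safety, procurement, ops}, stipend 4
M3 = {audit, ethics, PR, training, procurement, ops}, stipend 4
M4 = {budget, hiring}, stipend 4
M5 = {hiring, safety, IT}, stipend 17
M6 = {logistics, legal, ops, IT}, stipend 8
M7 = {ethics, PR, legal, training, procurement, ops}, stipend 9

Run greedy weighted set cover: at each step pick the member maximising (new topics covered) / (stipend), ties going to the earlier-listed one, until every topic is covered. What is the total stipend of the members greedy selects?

20

Pick 1: M3 adds 6 new (audit, ethics, PR, training, procurement, ops) at stipend 4 (ratio 6/4).
Pick 2: M2 adds 2 new (budget, safety) at stipend 4 (ratio 2/4).
Pick 3: M6 adds 3 new (logistics, legal, IT) at stipend 8 (ratio 3/8).
Pick 4: M4 adds 1 new (hiring) at stipend 4 (ratio 1/4).
Greedy total stipend: 4 + 4 + 8 + 4 = 20.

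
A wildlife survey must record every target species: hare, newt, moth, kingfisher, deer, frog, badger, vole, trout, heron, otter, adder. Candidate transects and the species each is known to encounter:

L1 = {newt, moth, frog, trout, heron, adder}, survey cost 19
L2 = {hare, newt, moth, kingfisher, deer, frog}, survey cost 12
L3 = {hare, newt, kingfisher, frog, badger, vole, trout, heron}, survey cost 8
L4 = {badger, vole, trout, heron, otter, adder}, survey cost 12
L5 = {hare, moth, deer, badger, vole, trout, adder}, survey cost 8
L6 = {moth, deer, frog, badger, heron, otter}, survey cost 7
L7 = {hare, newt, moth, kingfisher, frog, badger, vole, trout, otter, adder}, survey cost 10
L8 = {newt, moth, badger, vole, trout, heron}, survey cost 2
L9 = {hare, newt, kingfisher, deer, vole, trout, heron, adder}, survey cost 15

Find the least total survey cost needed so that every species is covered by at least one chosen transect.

17

L6, L7 cover every species at survey cost 7 + 10 = 17.
Any cover uses at least 2 transects; among all covering selections none totals below 17.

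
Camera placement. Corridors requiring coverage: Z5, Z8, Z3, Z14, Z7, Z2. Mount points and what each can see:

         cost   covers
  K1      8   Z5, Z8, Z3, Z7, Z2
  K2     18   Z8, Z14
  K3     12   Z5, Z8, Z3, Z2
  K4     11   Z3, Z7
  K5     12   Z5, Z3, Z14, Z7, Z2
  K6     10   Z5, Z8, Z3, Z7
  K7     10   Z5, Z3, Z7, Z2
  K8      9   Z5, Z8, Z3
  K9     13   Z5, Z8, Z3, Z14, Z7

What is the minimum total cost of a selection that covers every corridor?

K1, K5 cover every corridor at cost 8 + 12 = 20.
Any cover uses at least 2 camera mounts; among all covering selections none totals below 20.

20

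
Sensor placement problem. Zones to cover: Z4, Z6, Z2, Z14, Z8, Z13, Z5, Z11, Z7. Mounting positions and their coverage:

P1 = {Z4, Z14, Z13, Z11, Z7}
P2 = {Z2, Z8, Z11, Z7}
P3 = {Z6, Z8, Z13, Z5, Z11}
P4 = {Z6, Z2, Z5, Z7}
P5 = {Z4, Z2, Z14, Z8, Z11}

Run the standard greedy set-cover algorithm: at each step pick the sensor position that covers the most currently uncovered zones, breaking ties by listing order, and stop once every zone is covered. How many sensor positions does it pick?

3

Pick 1: P1 covers 5 new zones (Z4, Z14, Z13, Z11, Z7).
Pick 2: P3 covers 3 new zones (Z6, Z8, Z5).
Pick 3: P2 covers 1 new zones (Z2).
Greedy uses 3 sensor positions.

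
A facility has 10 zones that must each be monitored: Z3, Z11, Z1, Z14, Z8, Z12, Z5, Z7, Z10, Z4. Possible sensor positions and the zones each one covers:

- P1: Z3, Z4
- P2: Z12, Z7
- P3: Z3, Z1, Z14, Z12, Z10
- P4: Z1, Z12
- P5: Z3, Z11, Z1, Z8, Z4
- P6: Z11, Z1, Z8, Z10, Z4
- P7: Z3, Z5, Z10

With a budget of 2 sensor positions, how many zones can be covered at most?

8

Choosing P3, P5 covers {Z3, Z11, Z1, Z14, Z8, Z12, Z10, Z4} — 8 zones.
No choice of 2 sensor positions does better; here Z5, Z7 are left uncovered.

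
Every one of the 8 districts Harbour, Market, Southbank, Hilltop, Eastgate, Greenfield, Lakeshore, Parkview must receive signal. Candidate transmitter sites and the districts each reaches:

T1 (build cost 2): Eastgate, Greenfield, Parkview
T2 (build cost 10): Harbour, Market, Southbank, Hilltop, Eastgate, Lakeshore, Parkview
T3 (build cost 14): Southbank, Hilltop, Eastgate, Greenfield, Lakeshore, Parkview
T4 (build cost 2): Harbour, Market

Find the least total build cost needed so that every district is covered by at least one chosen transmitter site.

T1, T2 cover every district at build cost 2 + 10 = 12.
Any cover uses at least 2 transmitter sites; among all covering selections none totals below 12.
Greedy by coverage-per-build cost would pick T1, T4, T2 for 14 — worse than the optimum 12.

12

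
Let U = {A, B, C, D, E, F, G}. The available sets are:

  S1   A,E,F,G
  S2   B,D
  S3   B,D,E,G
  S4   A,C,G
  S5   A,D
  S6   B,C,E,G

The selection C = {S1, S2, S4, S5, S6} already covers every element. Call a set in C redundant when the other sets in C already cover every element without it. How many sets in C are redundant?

4

Drop S1: F uncovered — not redundant.
Drop S2: the rest still cover every element — redundant.
Drop S4: the rest still cover every element — redundant.
Drop S5: the rest still cover every element — redundant.
Drop S6: the rest still cover every element — redundant.
4 redundant: S2, S4, S5, S6.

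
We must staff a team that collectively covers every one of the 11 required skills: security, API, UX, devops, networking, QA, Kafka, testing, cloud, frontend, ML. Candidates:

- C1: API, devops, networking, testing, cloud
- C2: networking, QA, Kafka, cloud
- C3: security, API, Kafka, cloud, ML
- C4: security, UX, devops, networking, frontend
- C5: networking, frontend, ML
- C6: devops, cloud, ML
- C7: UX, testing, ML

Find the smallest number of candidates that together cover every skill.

C1, C2, C3, C4 together cover {security, API, UX, devops, networking, QA, Kafka, testing, cloud, frontend, ML} — every skill.
No 3 of the 7 candidates cover everything (all 35 triples fall short), so 4 is minimum.

4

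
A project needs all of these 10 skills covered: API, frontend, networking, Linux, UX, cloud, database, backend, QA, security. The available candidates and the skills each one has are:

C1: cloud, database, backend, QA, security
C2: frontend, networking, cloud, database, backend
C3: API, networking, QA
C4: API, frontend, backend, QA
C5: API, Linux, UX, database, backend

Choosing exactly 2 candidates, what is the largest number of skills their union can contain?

8

Choosing C1, C5 covers {API, Linux, UX, cloud, database, backend, QA, security} — 8 skills.
No choice of 2 candidates does better; here frontend, networking are left uncovered.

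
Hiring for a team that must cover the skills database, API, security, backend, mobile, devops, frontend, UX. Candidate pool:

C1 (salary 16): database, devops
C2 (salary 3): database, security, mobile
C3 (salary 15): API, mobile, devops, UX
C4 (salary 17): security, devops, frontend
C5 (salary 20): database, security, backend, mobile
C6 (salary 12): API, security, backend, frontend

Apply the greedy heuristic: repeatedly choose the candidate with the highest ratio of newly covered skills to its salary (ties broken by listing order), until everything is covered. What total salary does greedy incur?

30

Pick 1: C2 adds 3 new (database, security, mobile) at salary 3 (ratio 3/3).
Pick 2: C6 adds 3 new (API, backend, frontend) at salary 12 (ratio 3/12).
Pick 3: C3 adds 2 new (devops, UX) at salary 15 (ratio 2/15).
Greedy total salary: 3 + 12 + 15 = 30.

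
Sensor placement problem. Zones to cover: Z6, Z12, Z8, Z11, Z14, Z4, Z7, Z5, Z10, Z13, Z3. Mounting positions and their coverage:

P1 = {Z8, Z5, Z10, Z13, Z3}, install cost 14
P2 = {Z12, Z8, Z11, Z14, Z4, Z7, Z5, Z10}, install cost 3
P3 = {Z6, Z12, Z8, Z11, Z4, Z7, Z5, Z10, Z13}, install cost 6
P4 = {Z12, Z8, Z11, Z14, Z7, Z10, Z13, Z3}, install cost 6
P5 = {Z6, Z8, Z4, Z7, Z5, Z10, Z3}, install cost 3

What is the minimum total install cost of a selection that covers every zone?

P4, P5 cover every zone at install cost 6 + 3 = 9.
Any cover uses at least 2 sensor positions; among all covering selections none totals below 9.

9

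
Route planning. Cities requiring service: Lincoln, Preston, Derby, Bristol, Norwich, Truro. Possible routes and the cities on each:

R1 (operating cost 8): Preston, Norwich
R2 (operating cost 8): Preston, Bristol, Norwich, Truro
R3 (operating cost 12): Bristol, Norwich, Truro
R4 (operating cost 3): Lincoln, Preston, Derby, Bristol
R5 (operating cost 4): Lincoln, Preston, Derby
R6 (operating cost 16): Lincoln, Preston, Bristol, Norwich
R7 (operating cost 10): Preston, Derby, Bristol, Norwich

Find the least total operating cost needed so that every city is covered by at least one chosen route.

R2, R4 cover every city at operating cost 8 + 3 = 11.
Any cover uses at least 2 routes; among all covering selections none totals below 11.

11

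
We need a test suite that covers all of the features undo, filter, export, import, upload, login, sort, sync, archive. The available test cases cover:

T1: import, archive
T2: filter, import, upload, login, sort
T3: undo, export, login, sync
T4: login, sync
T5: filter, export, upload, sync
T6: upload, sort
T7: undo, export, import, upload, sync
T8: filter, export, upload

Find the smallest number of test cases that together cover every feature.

T1, T2, T3 together cover {undo, filter, export, import, upload, login, sort, sync, archive} — every feature.
No 2 of the 8 test cases cover everything (all 28 pairs fall short), so 3 is minimum.

3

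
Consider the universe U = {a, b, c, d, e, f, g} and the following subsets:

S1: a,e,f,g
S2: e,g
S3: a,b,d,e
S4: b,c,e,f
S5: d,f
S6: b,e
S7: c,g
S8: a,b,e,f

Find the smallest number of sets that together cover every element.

3

S1, S3, S4 together cover {a, b, c, d, e, f, g} — every element.
No 2 of the 8 sets cover everything (all 28 pairs fall short), so 3 is minimum.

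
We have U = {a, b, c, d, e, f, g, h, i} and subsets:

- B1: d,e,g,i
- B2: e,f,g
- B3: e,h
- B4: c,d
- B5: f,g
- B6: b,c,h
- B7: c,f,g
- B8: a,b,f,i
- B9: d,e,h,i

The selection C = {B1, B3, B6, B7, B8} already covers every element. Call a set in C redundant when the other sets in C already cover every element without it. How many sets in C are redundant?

3

Drop B1: d uncovered — not redundant.
Drop B3: the rest still cover every element — redundant.
Drop B6: the rest still cover every element — redundant.
Drop B7: the rest still cover every element — redundant.
Drop B8: a uncovered — not redundant.
3 redundant: B3, B6, B7.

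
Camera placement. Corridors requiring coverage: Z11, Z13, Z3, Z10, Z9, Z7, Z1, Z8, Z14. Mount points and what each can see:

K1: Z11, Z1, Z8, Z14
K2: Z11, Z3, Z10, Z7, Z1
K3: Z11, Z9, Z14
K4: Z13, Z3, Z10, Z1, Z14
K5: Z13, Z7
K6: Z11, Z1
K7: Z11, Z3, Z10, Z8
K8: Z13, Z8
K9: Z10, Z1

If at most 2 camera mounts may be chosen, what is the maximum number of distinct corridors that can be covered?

7

Choosing K1, K2 covers {Z11, Z3, Z10, Z7, Z1, Z8, Z14} — 7 corridors.
No choice of 2 camera mounts does better; here Z13, Z9 are left uncovered.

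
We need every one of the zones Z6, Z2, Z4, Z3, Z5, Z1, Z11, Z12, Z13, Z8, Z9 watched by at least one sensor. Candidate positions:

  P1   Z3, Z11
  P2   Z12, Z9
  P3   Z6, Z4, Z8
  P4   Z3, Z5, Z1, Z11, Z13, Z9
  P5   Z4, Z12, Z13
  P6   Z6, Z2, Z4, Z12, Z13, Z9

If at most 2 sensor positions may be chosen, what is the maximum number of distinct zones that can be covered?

10

Choosing P4, P6 covers {Z6, Z2, Z4, Z3, Z5, Z1, Z11, Z12, Z13, Z9} — 10 zones.
No choice of 2 sensor positions does better; here Z8 is left uncovered.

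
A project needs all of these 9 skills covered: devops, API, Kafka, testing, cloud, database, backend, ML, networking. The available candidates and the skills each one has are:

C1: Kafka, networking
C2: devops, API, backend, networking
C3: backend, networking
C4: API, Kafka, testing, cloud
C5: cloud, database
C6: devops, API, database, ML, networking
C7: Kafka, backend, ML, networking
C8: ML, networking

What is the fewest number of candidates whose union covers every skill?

3

C2, C4, C6 together cover {devops, API, Kafka, testing, cloud, database, backend, ML, networking} — every skill.
No 2 of the 8 candidates cover everything (all 28 pairs fall short), so 3 is minimum.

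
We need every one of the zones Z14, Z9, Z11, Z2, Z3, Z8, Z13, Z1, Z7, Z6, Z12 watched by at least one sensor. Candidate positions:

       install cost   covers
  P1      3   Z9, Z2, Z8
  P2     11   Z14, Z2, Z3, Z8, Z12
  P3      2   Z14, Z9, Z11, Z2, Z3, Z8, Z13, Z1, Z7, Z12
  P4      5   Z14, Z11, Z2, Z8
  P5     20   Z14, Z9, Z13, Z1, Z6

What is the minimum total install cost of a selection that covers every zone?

P3, P5 cover every zone at install cost 2 + 20 = 22.
Any cover uses at least 2 sensor positions; among all covering selections none totals below 22.

22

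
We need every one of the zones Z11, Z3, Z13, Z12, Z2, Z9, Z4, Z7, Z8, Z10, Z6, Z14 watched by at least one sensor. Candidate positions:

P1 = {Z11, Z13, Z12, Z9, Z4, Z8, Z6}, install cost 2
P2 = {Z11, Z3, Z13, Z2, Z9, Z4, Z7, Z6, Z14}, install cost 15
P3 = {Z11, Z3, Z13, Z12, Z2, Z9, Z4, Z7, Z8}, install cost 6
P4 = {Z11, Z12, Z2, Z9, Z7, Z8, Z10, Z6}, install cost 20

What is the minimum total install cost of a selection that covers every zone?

35

P2, P4 cover every zone at install cost 15 + 20 = 35.
Any cover uses at least 2 sensor positions; among all covering selections none totals below 35.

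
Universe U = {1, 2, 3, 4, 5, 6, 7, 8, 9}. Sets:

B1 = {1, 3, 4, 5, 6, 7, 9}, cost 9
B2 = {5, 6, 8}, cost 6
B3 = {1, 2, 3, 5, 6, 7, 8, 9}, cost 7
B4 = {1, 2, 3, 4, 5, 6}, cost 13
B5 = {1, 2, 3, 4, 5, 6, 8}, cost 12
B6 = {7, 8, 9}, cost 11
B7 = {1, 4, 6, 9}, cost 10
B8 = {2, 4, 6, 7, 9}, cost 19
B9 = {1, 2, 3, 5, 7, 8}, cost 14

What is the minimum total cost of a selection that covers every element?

B1, B3 cover every element at cost 9 + 7 = 16.
Any cover uses at least 2 sets; among all covering selections none totals below 16.

16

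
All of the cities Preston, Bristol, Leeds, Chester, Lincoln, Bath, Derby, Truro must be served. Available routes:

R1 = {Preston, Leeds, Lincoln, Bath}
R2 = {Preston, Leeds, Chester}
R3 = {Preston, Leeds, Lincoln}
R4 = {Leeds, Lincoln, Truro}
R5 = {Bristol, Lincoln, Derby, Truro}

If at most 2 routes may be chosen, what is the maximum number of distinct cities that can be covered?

7

Choosing R1, R5 covers {Preston, Bristol, Leeds, Lincoln, Bath, Derby, Truro} — 7 cities.
No choice of 2 routes does better; here Chester is left uncovered.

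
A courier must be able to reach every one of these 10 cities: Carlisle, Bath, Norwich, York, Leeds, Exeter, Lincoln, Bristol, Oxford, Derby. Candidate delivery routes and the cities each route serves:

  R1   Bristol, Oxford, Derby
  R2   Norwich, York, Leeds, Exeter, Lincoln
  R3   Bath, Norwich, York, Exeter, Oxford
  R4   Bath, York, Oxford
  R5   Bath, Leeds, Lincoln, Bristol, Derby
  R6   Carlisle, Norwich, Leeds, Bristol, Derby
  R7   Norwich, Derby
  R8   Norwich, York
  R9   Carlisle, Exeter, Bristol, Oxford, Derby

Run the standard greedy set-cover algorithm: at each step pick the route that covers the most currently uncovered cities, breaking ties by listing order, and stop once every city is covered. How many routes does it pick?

3

Pick 1: R2 covers 5 new cities (Norwich, York, Leeds, Exeter, Lincoln).
Pick 2: R9 covers 4 new cities (Carlisle, Bristol, Oxford, Derby).
Pick 3: R3 covers 1 new cities (Bath).
Greedy uses 3 routes.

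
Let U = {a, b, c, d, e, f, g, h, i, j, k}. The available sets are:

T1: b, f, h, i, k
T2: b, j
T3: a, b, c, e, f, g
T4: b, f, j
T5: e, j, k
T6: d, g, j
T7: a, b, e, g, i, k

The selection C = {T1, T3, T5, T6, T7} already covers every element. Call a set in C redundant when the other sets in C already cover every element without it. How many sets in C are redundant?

Drop T1: h uncovered — not redundant.
Drop T3: c uncovered — not redundant.
Drop T5: the rest still cover every element — redundant.
Drop T6: d uncovered — not redundant.
Drop T7: the rest still cover every element — redundant.
2 redundant: T5, T7.

2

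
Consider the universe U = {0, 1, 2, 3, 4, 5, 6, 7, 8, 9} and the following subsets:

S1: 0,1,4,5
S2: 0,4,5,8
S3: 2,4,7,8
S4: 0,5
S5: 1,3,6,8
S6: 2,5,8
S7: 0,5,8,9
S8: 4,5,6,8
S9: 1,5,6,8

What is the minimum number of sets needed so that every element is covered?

3

S3, S5, S7 together cover {0, 1, 2, 3, 4, 5, 6, 7, 8, 9} — every element.
No 2 of the 9 sets cover everything (all 36 pairs fall short), so 3 is minimum.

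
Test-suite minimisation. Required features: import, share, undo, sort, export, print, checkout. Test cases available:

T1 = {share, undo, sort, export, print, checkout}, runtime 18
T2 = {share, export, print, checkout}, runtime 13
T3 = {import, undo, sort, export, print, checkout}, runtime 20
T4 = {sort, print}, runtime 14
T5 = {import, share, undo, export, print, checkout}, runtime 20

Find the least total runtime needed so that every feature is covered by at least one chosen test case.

33

T2, T3 cover every feature at runtime 13 + 20 = 33.
Any cover uses at least 2 test cases; among all covering selections none totals below 33.
Greedy by coverage-per-runtime would pick T1, T3 for 38 — worse than the optimum 33.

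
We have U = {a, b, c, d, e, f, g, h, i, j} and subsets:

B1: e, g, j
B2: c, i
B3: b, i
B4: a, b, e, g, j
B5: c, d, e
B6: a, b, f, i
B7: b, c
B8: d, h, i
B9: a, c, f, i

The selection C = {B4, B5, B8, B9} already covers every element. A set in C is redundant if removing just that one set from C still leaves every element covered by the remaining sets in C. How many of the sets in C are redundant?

1

Drop B4: b, g, j uncovered — not redundant.
Drop B5: the rest still cover every element — redundant.
Drop B8: h uncovered — not redundant.
Drop B9: f uncovered — not redundant.
1 redundant: B5.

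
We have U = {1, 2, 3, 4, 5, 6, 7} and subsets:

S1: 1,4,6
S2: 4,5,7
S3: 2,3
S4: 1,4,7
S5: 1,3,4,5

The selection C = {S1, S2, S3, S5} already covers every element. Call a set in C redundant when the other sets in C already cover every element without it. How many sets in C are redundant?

1

Drop S1: 6 uncovered — not redundant.
Drop S2: 7 uncovered — not redundant.
Drop S3: 2 uncovered — not redundant.
Drop S5: the rest still cover every element — redundant.
1 redundant: S5.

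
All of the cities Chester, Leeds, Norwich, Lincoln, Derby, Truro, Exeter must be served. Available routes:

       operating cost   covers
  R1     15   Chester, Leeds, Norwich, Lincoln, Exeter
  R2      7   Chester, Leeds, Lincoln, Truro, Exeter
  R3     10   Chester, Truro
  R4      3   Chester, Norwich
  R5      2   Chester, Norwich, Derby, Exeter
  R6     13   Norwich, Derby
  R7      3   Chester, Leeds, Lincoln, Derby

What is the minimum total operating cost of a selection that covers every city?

R2, R5 cover every city at operating cost 7 + 2 = 9.
Any cover uses at least 2 routes; among all covering selections none totals below 9.

9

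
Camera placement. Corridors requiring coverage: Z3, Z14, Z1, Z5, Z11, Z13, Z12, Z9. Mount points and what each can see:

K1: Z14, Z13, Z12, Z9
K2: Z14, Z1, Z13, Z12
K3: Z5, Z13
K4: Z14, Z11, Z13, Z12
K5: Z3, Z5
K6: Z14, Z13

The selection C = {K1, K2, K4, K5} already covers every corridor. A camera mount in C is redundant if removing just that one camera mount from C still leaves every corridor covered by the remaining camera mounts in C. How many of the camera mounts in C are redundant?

0

Drop K1: Z9 uncovered — not redundant.
Drop K2: Z1 uncovered — not redundant.
Drop K4: Z11 uncovered — not redundant.
Drop K5: Z3, Z5 uncovered — not redundant.
None of the camera mounts in C is redundant.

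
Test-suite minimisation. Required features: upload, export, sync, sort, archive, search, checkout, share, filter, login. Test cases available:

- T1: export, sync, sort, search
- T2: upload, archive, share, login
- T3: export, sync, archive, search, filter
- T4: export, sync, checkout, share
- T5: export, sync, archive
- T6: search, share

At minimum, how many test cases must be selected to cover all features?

4

T1, T2, T3, T4 together cover {upload, export, sync, sort, archive, search, checkout, share, filter, login} — every feature.
No 3 of the 6 test cases cover everything (all 20 triples fall short), so 4 is minimum.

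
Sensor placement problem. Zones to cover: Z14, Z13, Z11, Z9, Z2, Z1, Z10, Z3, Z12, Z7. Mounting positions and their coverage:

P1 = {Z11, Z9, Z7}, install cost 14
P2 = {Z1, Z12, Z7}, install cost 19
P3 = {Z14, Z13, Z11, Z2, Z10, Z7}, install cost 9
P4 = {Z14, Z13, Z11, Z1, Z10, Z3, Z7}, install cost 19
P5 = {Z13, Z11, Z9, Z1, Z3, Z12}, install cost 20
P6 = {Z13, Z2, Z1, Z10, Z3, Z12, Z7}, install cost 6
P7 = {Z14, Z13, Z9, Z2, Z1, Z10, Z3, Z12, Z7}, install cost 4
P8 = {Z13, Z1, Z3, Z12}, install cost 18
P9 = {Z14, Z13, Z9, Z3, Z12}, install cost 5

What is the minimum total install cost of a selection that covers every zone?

13

P3, P7 cover every zone at install cost 9 + 4 = 13.
Any cover uses at least 2 sensor positions; among all covering selections none totals below 13.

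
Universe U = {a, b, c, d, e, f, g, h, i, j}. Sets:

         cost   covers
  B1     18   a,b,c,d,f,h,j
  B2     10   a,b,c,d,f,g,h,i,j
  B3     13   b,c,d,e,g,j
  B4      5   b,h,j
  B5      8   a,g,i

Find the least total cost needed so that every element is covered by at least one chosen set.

23

B2, B3 cover every element at cost 10 + 13 = 23.
Any cover uses at least 2 sets; among all covering selections none totals below 23.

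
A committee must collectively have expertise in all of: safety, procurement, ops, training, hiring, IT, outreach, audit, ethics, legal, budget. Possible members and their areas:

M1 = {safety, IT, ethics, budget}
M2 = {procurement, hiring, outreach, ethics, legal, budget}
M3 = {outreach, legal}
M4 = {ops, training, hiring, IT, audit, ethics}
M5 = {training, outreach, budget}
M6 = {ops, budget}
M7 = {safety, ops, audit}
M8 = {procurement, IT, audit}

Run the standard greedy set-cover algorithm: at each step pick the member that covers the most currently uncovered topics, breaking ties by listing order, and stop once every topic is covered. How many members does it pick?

Pick 1: M2 covers 6 new topics (procurement, hiring, outreach, ethics, legal, budget).
Pick 2: M4 covers 4 new topics (ops, training, IT, audit).
Pick 3: M1 covers 1 new topics (safety).
Greedy uses 3 members.

3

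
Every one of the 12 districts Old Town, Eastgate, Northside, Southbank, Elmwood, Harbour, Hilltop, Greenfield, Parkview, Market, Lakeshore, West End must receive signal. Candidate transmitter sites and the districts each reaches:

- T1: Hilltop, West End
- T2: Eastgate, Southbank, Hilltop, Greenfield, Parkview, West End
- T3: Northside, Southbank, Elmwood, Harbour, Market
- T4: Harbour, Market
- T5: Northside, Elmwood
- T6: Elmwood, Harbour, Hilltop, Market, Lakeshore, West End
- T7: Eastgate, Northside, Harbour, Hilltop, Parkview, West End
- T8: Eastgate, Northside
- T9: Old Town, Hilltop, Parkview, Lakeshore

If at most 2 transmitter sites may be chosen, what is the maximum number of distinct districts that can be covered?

10

Choosing T2, T3 covers {Eastgate, Northside, Southbank, Elmwood, Harbour, Hilltop, Greenfield, Parkview, Market, West End} — 10 districts.
No choice of 2 transmitter sites does better; here Old Town, Lakeshore are left uncovered.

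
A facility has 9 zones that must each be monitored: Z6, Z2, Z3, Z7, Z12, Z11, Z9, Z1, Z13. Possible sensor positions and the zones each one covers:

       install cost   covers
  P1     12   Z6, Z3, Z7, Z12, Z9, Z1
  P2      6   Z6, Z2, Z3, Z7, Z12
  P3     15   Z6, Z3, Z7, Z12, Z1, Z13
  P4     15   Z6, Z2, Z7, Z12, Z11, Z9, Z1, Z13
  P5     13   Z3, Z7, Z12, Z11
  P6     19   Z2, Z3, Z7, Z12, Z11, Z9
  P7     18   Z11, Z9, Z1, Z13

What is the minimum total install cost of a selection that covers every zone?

P2, P4 cover every zone at install cost 6 + 15 = 21.
Any cover uses at least 2 sensor positions; among all covering selections none totals below 21.

21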